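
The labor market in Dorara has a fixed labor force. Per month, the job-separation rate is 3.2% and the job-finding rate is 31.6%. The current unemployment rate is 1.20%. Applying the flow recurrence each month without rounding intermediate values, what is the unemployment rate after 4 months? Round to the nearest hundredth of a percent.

Unemployment rate after four months ≈ 7.75%.

With a fixed labor force, u_{t+1} = u_t + s·(1−u_t) − f·u_t = u_t·(1−s−f) + s.
Here 1−s−f = 0.652 and s = 0.032.
u_1 = 0.012000 × 0.652 + 0.032 = 0.039824.
u_2 = 0.039824 × 0.652 + 0.032 = 0.057965.
u_3 = 0.057965 × 0.652 + 0.032 = 0.069793.
u_4 = 0.069793 × 0.652 + 0.032 = 0.077505.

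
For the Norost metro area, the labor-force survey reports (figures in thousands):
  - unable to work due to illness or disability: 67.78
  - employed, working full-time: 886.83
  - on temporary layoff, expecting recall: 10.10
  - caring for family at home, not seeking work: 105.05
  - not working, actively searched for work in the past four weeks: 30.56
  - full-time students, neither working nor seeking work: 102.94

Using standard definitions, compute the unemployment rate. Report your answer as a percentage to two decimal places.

Employed = 886.83 thousand.
Unemployed = 10.10 + 30.56 = 40.66 thousand (jobless and actively searching, or on temporary layoff).
Labor force = 886.83 + 40.66 = 927.49 thousand.
Unemployment rate = 40.66 / 927.49 = 4.38%.

Unemployment rate ≈ 4.38%.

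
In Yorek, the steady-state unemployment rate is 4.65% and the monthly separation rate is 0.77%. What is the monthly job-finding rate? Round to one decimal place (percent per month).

From u* = s/(s+f): f = s·(1−u)/u.
f = 0.77 × (1 − 0.0465) / 0.0465 = 0.7342 / 0.0465 ≈ 15.8% per month.

Job-finding rate ≈ 15.8% per month.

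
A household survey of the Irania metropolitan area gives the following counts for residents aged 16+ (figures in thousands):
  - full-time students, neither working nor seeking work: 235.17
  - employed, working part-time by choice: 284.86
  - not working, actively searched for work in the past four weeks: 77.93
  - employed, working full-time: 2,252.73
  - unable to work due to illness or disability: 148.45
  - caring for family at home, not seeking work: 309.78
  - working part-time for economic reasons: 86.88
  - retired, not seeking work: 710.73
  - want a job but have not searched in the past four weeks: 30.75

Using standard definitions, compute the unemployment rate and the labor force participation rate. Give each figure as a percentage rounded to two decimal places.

Unemployment rate ≈ 2.88%; labor force participation rate ≈ 65.32%.

Employed = 284.86 + 2,252.73 + 86.88 = 2,624.47 thousand (anyone who worked, including part-time for economic reasons, counts as employed).
Unemployed = 77.93 thousand.
Labor force = 2,624.47 + 77.93 = 2,702.40 thousand.
Not in labor force = 235.17 + 148.45 + 309.78 + 710.73 + 30.75 = 1,434.88 thousand (those not working and not actively searching are outside the labor force — including those who want a job but have given up searching).
Civilian working-age population = 2,702.40 + 1,434.88 = 4,137.28 thousand.
Unemployment rate = 77.93 / 2,702.40 = 2.88%.
Labor force participation rate = 2,702.40 / 4,137.28 = 65.32%.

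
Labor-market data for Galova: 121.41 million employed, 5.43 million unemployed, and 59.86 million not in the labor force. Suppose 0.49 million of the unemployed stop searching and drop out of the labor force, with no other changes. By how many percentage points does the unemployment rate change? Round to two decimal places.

The unemployment rate changes by −0.37 percentage points.

Initially, labor force = 121.41 + 5.43 = 126.84 million, so u = 5.43/126.84 = 4.28%.
After the change, unemployed and labor force both fall by 0.49 → E = 121.41, U = 4.94, labor force = 126.35 million.
New unemployment rate = 4.94 / 126.35 = 3.91%.
Change = 3.91% − 4.28% = −0.37 percentage points.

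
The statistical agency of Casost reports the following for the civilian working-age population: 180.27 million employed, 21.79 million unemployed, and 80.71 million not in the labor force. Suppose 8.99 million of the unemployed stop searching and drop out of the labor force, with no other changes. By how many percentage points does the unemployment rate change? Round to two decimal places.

Initially, labor force = 180.27 + 21.79 = 202.06 million, so u = 21.79/202.06 = 10.78%.
After the change, unemployed and labor force both fall by 8.99 → E = 180.27, U = 12.80, labor force = 193.07 million.
New unemployment rate = 12.80 / 193.07 = 6.63%.
Change = 6.63% − 10.78% = −4.15 percentage points.

The unemployment rate changes by −4.15 percentage points.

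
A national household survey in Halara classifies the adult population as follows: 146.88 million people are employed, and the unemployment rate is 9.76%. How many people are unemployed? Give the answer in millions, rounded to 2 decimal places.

About 15.89 million are unemployed.

Let U be the number unemployed. The labor force is E + U, and U/(E+U) = 0.0976.
So U = 0.0976 × 146.88 / (1 − 0.0976) = 14.3355 / 0.9024 ≈ 15.89 million.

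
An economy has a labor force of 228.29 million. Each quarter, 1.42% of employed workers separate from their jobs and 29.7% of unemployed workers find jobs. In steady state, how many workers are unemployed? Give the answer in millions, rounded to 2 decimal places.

Steady-state unemployment rate u* = s/(s+f) = 1.42/(1.42+29.7) = 0.045630.
Unemployed = u* × labor force = 0.045630 × 228.29 ≈ 10.42 million.

About 10.42 million are unemployed in steady state.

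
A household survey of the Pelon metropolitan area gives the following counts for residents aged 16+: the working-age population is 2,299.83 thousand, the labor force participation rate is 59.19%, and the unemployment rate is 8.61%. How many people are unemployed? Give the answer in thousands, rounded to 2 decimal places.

Labor force = 0.5919 × 2,299.83 = 1,361.27 thousand.
Unemployed = 0.0861 × 1,361.27 ≈ 117.21 thousand.

About 117.21 thousand are unemployed.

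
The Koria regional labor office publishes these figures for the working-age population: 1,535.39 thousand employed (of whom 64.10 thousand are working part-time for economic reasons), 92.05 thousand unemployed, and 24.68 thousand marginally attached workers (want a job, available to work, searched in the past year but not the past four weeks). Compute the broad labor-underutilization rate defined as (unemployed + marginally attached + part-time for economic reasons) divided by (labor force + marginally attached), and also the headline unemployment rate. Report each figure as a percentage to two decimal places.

Labor force = 1,535.39 + 92.05 = 1,627.44 thousand.
Numerator = 92.05 + 24.68 + 64.10 = 180.83 thousand.
Denominator = 1,627.44 + 24.68 = 1,652.12 thousand.
Broad rate = 180.83 / 1,652.12 = 10.95%.
Headline unemployment rate = 92.05 / 1,627.44 = 5.66%.

Broad underutilization rate ≈ 10.95%; headline unemployment rate ≈ 5.66%.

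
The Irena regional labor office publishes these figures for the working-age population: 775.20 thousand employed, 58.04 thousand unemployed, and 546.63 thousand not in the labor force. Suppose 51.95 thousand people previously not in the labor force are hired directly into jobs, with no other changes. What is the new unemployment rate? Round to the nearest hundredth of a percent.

New unemployment rate ≈ 6.56%.

Initially, labor force = 775.20 + 58.04 = 833.24 thousand, so u = 58.04/833.24 = 6.97%.
After the change, employed and labor force both rise by 51.95; unemployed unchanged → E = 827.15, U = 58.04, labor force = 885.19 thousand.
New unemployment rate = 58.04 / 885.19 = 6.56%.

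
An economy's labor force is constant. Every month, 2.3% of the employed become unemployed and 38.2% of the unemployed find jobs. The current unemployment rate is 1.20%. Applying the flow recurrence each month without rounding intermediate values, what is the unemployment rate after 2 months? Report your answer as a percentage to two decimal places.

Unemployment rate after two months ≈ 4.09%.

With a fixed labor force, u_{t+1} = u_t + s·(1−u_t) − f·u_t = u_t·(1−s−f) + s.
Here 1−s−f = 0.595 and s = 0.023.
u_1 = 0.012000 × 0.595 + 0.023 = 0.030140.
u_2 = 0.030140 × 0.595 + 0.023 = 0.040933.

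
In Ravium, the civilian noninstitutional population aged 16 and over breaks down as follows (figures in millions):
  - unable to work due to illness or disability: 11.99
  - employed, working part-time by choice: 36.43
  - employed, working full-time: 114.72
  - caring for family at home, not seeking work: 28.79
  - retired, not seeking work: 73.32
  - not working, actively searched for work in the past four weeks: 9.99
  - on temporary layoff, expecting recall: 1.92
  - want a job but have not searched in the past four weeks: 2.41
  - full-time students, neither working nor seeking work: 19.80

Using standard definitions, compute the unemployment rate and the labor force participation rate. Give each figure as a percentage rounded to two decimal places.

Unemployment rate ≈ 7.30%; labor force participation rate ≈ 54.47%.

Employed = 36.43 + 114.72 = 151.15 million.
Unemployed = 9.99 + 1.92 = 11.91 million (jobless and actively searching, or on temporary layoff).
Labor force = 151.15 + 11.91 = 163.06 million.
Not in labor force = 11.99 + 28.79 + 73.32 + 2.41 + 19.80 = 136.31 million (those not working and not actively searching are outside the labor force — including those who want a job but have given up searching).
Civilian working-age population = 163.06 + 136.31 = 299.37 million.
Unemployment rate = 11.91 / 163.06 = 7.30%.
Labor force participation rate = 163.06 / 299.37 = 54.47%.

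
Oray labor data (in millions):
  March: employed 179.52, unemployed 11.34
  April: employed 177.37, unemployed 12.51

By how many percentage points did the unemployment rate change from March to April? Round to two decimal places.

The unemployment rate changed by +0.65 percentage points.

March: labor force = 179.52 + 11.34 = 190.86; u = 11.34/190.86 = 5.94%.
April: labor force = 177.37 + 12.51 = 189.88; u = 12.51/189.88 = 6.59%.
Change = 6.59% − 5.94% = +0.65 pp.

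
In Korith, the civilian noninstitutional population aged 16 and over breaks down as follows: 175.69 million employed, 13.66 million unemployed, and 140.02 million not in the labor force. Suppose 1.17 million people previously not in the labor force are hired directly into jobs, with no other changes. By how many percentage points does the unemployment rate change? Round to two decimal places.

Initially, labor force = 175.69 + 13.66 = 189.35 million, so u = 13.66/189.35 = 7.21%.
After the change, employed and labor force both rise by 1.17; unemployed unchanged → E = 176.86, U = 13.66, labor force = 190.52 million.
New unemployment rate = 13.66 / 190.52 = 7.17%.
Change = 7.17% − 7.21% = −0.04 percentage points.

The unemployment rate changes by −0.04 percentage points.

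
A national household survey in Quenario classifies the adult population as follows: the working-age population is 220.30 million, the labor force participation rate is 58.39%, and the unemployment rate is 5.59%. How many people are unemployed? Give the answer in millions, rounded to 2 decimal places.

About 7.19 million are unemployed.

Labor force = 0.5839 × 220.30 = 128.63 million.
Unemployed = 0.0559 × 128.63 ≈ 7.19 million.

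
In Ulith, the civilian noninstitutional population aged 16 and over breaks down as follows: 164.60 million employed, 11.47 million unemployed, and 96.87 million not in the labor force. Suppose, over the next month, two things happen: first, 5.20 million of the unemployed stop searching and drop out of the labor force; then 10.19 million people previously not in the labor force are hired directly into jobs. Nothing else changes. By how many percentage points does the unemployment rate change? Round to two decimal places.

The unemployment rate changes by −3.05 percentage points.

Initially, labor force = 164.60 + 11.47 = 176.07 million, so u = 11.47/176.07 = 6.51%.
After the first change, unemployed and labor force both fall by 5.20 → E = 164.60, U = 6.27, labor force = 170.87 million.
After the second change, employed and labor force both rise by 10.19; unemployed unchanged → E = 174.79, U = 6.27, labor force = 181.06 million.
New unemployment rate = 6.27 / 181.06 = 3.46%.
Change = 3.46% − 6.51% = −3.05 percentage points.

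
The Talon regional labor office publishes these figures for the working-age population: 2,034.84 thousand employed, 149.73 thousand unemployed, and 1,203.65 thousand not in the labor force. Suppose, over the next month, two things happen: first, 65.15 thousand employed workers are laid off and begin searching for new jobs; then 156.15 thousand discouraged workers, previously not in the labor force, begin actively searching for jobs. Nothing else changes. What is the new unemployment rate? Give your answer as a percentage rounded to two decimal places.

New unemployment rate ≈ 15.85%.

Initially, labor force = 2,034.84 + 149.73 = 2,184.57 thousand, so u = 149.73/2,184.57 = 6.85%.
After the first change, employed falls and unemployed rises by 65.15; labor force unchanged → E = 1,969.69, U = 214.88, labor force = 2,184.57 thousand.
After the second change, unemployed and labor force both rise by 156.15 → E = 1,969.69, U = 371.03, labor force = 2,340.72 thousand.
New unemployment rate = 371.03 / 2,340.72 = 15.85%.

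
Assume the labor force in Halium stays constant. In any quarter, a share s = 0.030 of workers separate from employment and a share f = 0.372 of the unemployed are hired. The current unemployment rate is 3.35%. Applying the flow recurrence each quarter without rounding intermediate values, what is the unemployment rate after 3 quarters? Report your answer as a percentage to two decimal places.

Unemployment rate after three quarters ≈ 6.58%.

With a fixed labor force, u_{t+1} = u_t + s·(1−u_t) − f·u_t = u_t·(1−s−f) + s.
Here 1−s−f = 0.598 and s = 0.030.
u_1 = 0.033500 × 0.598 + 0.030 = 0.050033.
u_2 = 0.050033 × 0.598 + 0.030 = 0.059920.
u_3 = 0.059920 × 0.598 + 0.030 = 0.065832.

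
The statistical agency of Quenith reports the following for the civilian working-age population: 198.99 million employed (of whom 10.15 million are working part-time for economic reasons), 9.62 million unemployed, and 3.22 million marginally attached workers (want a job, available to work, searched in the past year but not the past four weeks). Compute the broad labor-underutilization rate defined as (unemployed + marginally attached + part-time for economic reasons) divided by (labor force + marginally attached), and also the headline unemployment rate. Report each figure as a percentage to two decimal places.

Broad underutilization rate ≈ 10.85%; headline unemployment rate ≈ 4.61%.

Labor force = 198.99 + 9.62 = 208.61 million.
Numerator = 9.62 + 3.22 + 10.15 = 22.99 million.
Denominator = 208.61 + 3.22 = 211.83 million.
Broad rate = 22.99 / 211.83 = 10.85%.
Headline unemployment rate = 9.62 / 208.61 = 4.61%.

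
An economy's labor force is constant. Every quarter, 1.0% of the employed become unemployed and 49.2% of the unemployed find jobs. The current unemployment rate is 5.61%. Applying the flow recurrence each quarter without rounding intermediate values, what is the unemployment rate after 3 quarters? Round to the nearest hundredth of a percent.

With a fixed labor force, u_{t+1} = u_t + s·(1−u_t) − f·u_t = u_t·(1−s−f) + s.
Here 1−s−f = 0.498 and s = 0.010.
u_1 = 0.056100 × 0.498 + 0.010 = 0.037938.
u_2 = 0.037938 × 0.498 + 0.010 = 0.028893.
u_3 = 0.028893 × 0.498 + 0.010 = 0.024389.

Unemployment rate after three quarters ≈ 2.44%.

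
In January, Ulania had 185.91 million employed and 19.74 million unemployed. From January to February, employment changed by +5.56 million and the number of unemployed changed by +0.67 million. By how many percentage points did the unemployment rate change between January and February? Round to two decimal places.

January: labor force = 185.91 + 19.74 = 205.65; u = 19.74/205.65 = 9.60%.
February: labor force = 191.47 + 20.41 = 211.88; u = 20.41/211.88 = 9.63%.
Change = 9.63% − 9.60% = +0.03 pp.

The unemployment rate changed by +0.03 percentage points.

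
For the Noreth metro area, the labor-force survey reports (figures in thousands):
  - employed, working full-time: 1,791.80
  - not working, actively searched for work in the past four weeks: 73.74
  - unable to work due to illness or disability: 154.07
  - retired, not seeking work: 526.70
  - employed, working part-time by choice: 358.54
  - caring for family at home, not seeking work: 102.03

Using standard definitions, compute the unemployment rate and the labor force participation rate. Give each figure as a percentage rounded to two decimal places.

Unemployment rate ≈ 3.32%; labor force participation rate ≈ 73.97%.

Employed = 1,791.80 + 358.54 = 2,150.34 thousand.
Unemployed = 73.74 thousand.
Labor force = 2,150.34 + 73.74 = 2,224.08 thousand.
Not in labor force = 154.07 + 526.70 + 102.03 = 782.80 thousand (those not working and not actively searching are outside the labor force).
Civilian working-age population = 2,224.08 + 782.80 = 3,006.88 thousand.
Unemployment rate = 73.74 / 2,224.08 = 3.32%.
Labor force participation rate = 2,224.08 / 3,006.88 = 73.97%.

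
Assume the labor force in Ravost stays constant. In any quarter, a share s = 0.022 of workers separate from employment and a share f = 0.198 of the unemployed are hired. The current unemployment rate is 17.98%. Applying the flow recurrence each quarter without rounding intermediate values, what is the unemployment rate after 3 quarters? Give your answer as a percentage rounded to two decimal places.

With a fixed labor force, u_{t+1} = u_t + s·(1−u_t) − f·u_t = u_t·(1−s−f) + s.
Here 1−s−f = 0.780 and s = 0.022.
u_1 = 0.179800 × 0.780 + 0.022 = 0.162244.
u_2 = 0.162244 × 0.780 + 0.022 = 0.148550.
u_3 = 0.148550 × 0.780 + 0.022 = 0.137869.

Unemployment rate after three quarters ≈ 13.79%.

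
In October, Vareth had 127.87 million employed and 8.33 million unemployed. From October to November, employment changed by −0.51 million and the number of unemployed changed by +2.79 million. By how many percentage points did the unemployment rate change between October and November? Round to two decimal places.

The unemployment rate changed by +1.91 percentage points.

October: labor force = 127.87 + 8.33 = 136.20; u = 8.33/136.20 = 6.12%.
November: labor force = 127.36 + 11.12 = 138.48; u = 11.12/138.48 = 8.03%.
Change = 8.03% − 6.12% = +1.91 pp.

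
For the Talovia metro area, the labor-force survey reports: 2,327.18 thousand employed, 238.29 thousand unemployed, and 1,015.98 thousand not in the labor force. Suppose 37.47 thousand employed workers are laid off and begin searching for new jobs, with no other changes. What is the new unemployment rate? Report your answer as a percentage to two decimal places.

New unemployment rate ≈ 10.75%.

Initially, labor force = 2,327.18 + 238.29 = 2,565.47 thousand, so u = 238.29/2,565.47 = 9.29%.
After the change, employed falls and unemployed rises by 37.47; labor force unchanged → E = 2,289.71, U = 275.76, labor force = 2,565.47 thousand.
New unemployment rate = 275.76 / 2,565.47 = 10.75%.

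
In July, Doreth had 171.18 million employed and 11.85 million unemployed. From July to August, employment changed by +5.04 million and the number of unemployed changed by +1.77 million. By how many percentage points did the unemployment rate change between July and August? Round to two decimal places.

The unemployment rate changed by +0.70 percentage points.

July: labor force = 171.18 + 11.85 = 183.03; u = 11.85/183.03 = 6.47%.
August: labor force = 176.22 + 13.62 = 189.84; u = 13.62/189.84 = 7.17%.
Change = 7.17% − 6.47% = +0.70 pp.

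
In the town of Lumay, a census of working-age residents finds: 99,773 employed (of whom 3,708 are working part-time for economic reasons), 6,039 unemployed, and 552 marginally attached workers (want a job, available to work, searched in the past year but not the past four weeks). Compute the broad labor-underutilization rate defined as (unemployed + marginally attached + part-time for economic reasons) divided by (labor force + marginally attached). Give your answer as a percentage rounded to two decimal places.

Broad underutilization rate ≈ 9.68%.

Labor force = 99,773 + 6,039 = 105,812.
Numerator = 6,039 + 552 + 3,708 = 10,299.
Denominator = 105,812 + 552 = 106,364.
Broad rate = 10,299 / 106,364 = 9.68%.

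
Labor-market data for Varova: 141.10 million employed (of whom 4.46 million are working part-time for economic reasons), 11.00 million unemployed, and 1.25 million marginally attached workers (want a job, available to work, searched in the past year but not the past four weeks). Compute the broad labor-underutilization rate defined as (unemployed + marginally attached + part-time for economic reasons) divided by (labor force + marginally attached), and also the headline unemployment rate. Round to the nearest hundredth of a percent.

Labor force = 141.10 + 11.00 = 152.10 million.
Numerator = 11.00 + 1.25 + 4.46 = 16.71 million.
Denominator = 152.10 + 1.25 = 153.35 million.
Broad rate = 16.71 / 153.35 = 10.90%.
Headline unemployment rate = 11.00 / 152.10 = 7.23%.

Broad underutilization rate ≈ 10.90%; headline unemployment rate ≈ 7.23%.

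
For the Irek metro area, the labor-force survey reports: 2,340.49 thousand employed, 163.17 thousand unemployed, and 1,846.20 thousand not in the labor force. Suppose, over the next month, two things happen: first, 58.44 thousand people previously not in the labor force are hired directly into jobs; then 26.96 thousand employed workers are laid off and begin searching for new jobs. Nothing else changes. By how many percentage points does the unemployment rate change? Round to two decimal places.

The unemployment rate changes by +0.90 percentage points.

Initially, labor force = 2,340.49 + 163.17 = 2,503.66 thousand, so u = 163.17/2,503.66 = 6.52%.
After the first change, employed and labor force both rise by 58.44; unemployed unchanged → E = 2,398.93, U = 163.17, labor force = 2,562.10 thousand.
After the second change, employed falls and unemployed rises by 26.96; labor force unchanged → E = 2,371.97, U = 190.13, labor force = 2,562.10 thousand.
New unemployment rate = 190.13 / 2,562.10 = 7.42%.
Change = 7.42% − 6.52% = +0.90 percentage points.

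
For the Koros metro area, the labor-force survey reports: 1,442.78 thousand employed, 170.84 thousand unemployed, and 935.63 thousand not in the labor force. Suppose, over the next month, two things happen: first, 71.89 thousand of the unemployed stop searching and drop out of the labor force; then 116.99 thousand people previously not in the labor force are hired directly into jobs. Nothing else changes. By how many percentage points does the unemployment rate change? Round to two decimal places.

The unemployment rate changes by −4.62 percentage points.

Initially, labor force = 1,442.78 + 170.84 = 1,613.62 thousand, so u = 170.84/1,613.62 = 10.59%.
After the first change, unemployed and labor force both fall by 71.89 → E = 1,442.78, U = 98.95, labor force = 1,541.73 thousand.
After the second change, employed and labor force both rise by 116.99; unemployed unchanged → E = 1,559.77, U = 98.95, labor force = 1,658.72 thousand.
New unemployment rate = 98.95 / 1,658.72 = 5.97%.
Change = 5.97% − 10.59% = −4.62 percentage points.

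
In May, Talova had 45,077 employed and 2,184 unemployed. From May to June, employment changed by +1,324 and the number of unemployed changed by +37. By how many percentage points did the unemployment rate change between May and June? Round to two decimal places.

May: labor force = 45,077 + 2,184 = 47,261; u = 2,184/47,261 = 4.62%.
June: labor force = 46,401 + 2,221 = 48,622; u = 2,221/48,622 = 4.57%.
Change = 4.57% − 4.62% = −0.05 pp.

The unemployment rate changed by −0.05 percentage points.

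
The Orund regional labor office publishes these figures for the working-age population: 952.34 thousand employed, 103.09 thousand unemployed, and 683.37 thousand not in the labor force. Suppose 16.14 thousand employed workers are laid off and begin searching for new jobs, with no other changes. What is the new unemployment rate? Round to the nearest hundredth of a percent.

New unemployment rate ≈ 11.30%.

Initially, labor force = 952.34 + 103.09 = 1,055.43 thousand, so u = 103.09/1,055.43 = 9.77%.
After the change, employed falls and unemployed rises by 16.14; labor force unchanged → E = 936.20, U = 119.23, labor force = 1,055.43 thousand.
New unemployment rate = 119.23 / 1,055.43 = 11.30%.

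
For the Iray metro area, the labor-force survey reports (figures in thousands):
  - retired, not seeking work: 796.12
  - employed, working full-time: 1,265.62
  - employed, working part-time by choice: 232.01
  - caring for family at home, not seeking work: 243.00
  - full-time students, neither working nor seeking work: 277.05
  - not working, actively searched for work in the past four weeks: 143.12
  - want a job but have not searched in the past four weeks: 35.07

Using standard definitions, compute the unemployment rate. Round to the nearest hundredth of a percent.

Employed = 1,265.62 + 232.01 = 1,497.63 thousand.
Unemployed = 143.12 thousand.
Labor force = 1,497.63 + 143.12 = 1,640.75 thousand.
Unemployment rate = 143.12 / 1,640.75 = 8.72%.

Unemployment rate ≈ 8.72%.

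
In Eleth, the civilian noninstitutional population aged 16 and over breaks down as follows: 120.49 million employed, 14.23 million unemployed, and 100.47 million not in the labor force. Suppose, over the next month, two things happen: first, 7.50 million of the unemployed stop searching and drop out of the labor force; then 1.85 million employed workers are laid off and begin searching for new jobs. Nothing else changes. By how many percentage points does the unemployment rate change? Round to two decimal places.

The unemployment rate changes by −3.82 percentage points.

Initially, labor force = 120.49 + 14.23 = 134.72 million, so u = 14.23/134.72 = 10.56%.
After the first change, unemployed and labor force both fall by 7.50 → E = 120.49, U = 6.73, labor force = 127.22 million.
After the second change, employed falls and unemployed rises by 1.85; labor force unchanged → E = 118.64, U = 8.58, labor force = 127.22 million.
New unemployment rate = 8.58 / 127.22 = 6.74%.
Change = 6.74% − 10.56% = −3.82 percentage points.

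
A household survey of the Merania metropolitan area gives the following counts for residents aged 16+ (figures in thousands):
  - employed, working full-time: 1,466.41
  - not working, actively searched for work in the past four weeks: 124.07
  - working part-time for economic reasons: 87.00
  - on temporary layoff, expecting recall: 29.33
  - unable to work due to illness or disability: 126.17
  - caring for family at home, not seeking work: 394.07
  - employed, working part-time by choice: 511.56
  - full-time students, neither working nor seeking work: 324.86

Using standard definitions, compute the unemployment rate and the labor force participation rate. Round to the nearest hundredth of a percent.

Employed = 1,466.41 + 87.00 + 511.56 = 2,064.97 thousand (anyone who worked, including part-time for economic reasons, counts as employed).
Unemployed = 124.07 + 29.33 = 153.40 thousand (jobless and actively searching, or on temporary layoff).
Labor force = 2,064.97 + 153.40 = 2,218.37 thousand.
Not in labor force = 126.17 + 394.07 + 324.86 = 845.10 thousand (those not working and not actively searching are outside the labor force).
Civilian working-age population = 2,218.37 + 845.10 = 3,063.47 thousand.
Unemployment rate = 153.40 / 2,218.37 = 6.91%.
Labor force participation rate = 2,218.37 / 3,063.47 = 72.41%.

Unemployment rate ≈ 6.91%; labor force participation rate ≈ 72.41%.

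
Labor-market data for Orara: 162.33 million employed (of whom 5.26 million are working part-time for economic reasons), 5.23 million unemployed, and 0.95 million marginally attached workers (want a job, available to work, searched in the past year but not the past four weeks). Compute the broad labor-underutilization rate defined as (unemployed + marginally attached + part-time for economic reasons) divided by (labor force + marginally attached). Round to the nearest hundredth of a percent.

Broad underutilization rate ≈ 6.79%.

Labor force = 162.33 + 5.23 = 167.56 million.
Numerator = 5.23 + 0.95 + 5.26 = 11.44 million.
Denominator = 167.56 + 0.95 = 168.51 million.
Broad rate = 11.44 / 168.51 = 6.79%.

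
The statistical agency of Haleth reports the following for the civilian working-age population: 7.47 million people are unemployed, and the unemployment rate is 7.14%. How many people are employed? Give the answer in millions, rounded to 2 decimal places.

Labor force = U / u = 7.47 / 0.0714 ≈ 104.62 million.
Employed = labor force − unemployed = 104.62 − 7.47 = 97.15 million.

About 97.15 million are employed.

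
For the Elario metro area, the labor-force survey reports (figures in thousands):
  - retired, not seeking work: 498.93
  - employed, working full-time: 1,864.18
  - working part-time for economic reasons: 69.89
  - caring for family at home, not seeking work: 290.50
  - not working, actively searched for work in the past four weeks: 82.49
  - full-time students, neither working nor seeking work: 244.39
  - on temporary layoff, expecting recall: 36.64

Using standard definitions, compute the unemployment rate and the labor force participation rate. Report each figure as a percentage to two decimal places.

Unemployment rate ≈ 5.80%; labor force participation rate ≈ 66.51%.

Employed = 1,864.18 + 69.89 = 1,934.07 thousand (anyone who worked, including part-time for economic reasons, counts as employed).
Unemployed = 82.49 + 36.64 = 119.13 thousand (jobless and actively searching, or on temporary layoff).
Labor force = 1,934.07 + 119.13 = 2,053.20 thousand.
Not in labor force = 498.93 + 290.50 + 244.39 = 1,033.82 thousand (those not working and not actively searching are outside the labor force).
Civilian working-age population = 2,053.20 + 1,033.82 = 3,087.02 thousand.
Unemployment rate = 119.13 / 2,053.20 = 5.80%.
Labor force participation rate = 2,053.20 / 3,087.02 = 66.51%.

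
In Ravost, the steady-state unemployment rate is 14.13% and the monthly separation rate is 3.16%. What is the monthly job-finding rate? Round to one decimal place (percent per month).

Job-finding rate ≈ 19.2% per month.

From u* = s/(s+f): f = s·(1−u)/u.
f = 3.16 × (1 − 0.1413) / 0.1413 = 2.7135 / 0.1413 ≈ 19.2% per month.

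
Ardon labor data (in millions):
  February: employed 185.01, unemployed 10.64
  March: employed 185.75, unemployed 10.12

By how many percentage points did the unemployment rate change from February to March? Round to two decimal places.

The unemployment rate changed by −0.27 percentage points.

February: labor force = 185.01 + 10.64 = 195.65; u = 10.64/195.65 = 5.44%.
March: labor force = 185.75 + 10.12 = 195.87; u = 10.12/195.87 = 5.17%.
Change = 5.17% − 5.44% = −0.27 pp.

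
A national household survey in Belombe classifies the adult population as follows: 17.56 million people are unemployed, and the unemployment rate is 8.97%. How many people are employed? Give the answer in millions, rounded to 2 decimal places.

About 178.20 million are employed.

Labor force = U / u = 17.56 / 0.0897 ≈ 195.76 million.
Employed = labor force − unemployed = 195.76 − 17.56 = 178.20 million.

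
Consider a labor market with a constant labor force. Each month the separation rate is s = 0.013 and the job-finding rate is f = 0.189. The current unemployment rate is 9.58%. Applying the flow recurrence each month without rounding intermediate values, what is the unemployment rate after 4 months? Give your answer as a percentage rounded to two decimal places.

Unemployment rate after four months ≈ 7.71%.

With a fixed labor force, u_{t+1} = u_t + s·(1−u_t) − f·u_t = u_t·(1−s−f) + s.
Here 1−s−f = 0.798 and s = 0.013.
u_1 = 0.095800 × 0.798 + 0.013 = 0.089448.
u_2 = 0.089448 × 0.798 + 0.013 = 0.084380.
u_3 = 0.084380 × 0.798 + 0.013 = 0.080335.
u_4 = 0.080335 × 0.798 + 0.013 = 0.077107.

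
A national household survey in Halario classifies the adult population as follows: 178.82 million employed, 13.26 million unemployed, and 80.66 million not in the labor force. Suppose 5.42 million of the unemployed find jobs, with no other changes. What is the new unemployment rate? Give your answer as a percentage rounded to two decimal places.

New unemployment rate ≈ 4.08%.

Initially, labor force = 178.82 + 13.26 = 192.08 million, so u = 13.26/192.08 = 6.90%.
After the change, unemployed falls and employed rises by 5.42; labor force unchanged → E = 184.24, U = 7.84, labor force = 192.08 million.
New unemployment rate = 7.84 / 192.08 = 4.08%.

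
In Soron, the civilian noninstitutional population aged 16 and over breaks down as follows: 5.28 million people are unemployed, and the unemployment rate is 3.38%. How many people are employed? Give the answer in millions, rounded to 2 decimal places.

Labor force = U / u = 5.28 / 0.0338 ≈ 156.21 million.
Employed = labor force − unemployed = 156.21 − 5.28 = 150.93 million.

About 150.93 million are employed.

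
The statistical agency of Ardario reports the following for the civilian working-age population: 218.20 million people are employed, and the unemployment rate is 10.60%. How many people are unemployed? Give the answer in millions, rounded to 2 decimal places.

About 25.87 million are unemployed.

Let U be the number unemployed. The labor force is E + U, and U/(E+U) = 0.1060.
So U = 0.1060 × 218.20 / (1 − 0.1060) = 23.1292 / 0.8940 ≈ 25.87 million.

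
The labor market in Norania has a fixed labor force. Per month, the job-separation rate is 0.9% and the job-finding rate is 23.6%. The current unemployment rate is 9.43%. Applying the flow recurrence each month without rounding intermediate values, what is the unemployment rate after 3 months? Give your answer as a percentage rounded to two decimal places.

Unemployment rate after three months ≈ 6.15%.

With a fixed labor force, u_{t+1} = u_t + s·(1−u_t) − f·u_t = u_t·(1−s−f) + s.
Here 1−s−f = 0.755 and s = 0.009.
u_1 = 0.094300 × 0.755 + 0.009 = 0.080196.
u_2 = 0.080196 × 0.755 + 0.009 = 0.069548.
u_3 = 0.069548 × 0.755 + 0.009 = 0.061509.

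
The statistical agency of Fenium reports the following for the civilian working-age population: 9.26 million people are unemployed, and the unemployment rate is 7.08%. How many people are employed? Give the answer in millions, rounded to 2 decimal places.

About 121.53 million are employed.

Labor force = U / u = 9.26 / 0.0708 ≈ 130.79 million.
Employed = labor force − unemployed = 130.79 − 9.26 = 121.53 million.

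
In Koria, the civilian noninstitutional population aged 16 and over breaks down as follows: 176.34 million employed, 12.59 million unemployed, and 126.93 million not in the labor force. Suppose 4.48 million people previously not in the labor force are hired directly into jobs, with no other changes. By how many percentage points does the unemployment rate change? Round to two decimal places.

Initially, labor force = 176.34 + 12.59 = 188.93 million, so u = 12.59/188.93 = 6.66%.
After the change, employed and labor force both rise by 4.48; unemployed unchanged → E = 180.82, U = 12.59, labor force = 193.41 million.
New unemployment rate = 12.59 / 193.41 = 6.51%.
Change = 6.51% − 6.66% = −0.15 percentage points.

The unemployment rate changes by −0.15 percentage points.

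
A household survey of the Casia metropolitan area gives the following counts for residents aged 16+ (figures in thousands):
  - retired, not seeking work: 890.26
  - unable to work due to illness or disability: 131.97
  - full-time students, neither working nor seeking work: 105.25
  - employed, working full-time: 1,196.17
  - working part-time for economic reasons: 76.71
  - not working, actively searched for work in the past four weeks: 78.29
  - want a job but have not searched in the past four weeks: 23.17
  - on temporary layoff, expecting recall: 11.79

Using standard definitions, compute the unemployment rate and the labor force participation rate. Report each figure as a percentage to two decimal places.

Unemployment rate ≈ 6.61%; labor force participation rate ≈ 54.22%.

Employed = 1,196.17 + 76.71 = 1,272.88 thousand (anyone who worked, including part-time for economic reasons, counts as employed).
Unemployed = 78.29 + 11.79 = 90.08 thousand (jobless and actively searching, or on temporary layoff).
Labor force = 1,272.88 + 90.08 = 1,362.96 thousand.
Not in labor force = 890.26 + 131.97 + 105.25 + 23.17 = 1,150.65 thousand (those not working and not actively searching are outside the labor force — including those who want a job but have given up searching).
Civilian working-age population = 1,362.96 + 1,150.65 = 2,513.61 thousand.
Unemployment rate = 90.08 / 1,362.96 = 6.61%.
Labor force participation rate = 1,362.96 / 2,513.61 = 54.22%.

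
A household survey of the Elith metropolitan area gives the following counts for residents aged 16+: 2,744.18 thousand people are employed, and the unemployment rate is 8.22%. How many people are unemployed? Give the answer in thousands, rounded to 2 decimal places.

About 245.77 thousand are unemployed.

Let U be the number unemployed. The labor force is E + U, and U/(E+U) = 0.0822.
So U = 0.0822 × 2,744.18 / (1 − 0.0822) = 225.5716 / 0.9178 ≈ 245.77 thousand.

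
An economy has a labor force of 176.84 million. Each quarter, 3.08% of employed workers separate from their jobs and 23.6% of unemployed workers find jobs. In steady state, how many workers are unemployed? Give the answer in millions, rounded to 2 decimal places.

Steady-state unemployment rate u* = s/(s+f) = 3.08/(3.08+23.6) = 0.115442.
Unemployed = u* × labor force = 0.115442 × 176.84 ≈ 20.41 million.

About 20.41 million are unemployed in steady state.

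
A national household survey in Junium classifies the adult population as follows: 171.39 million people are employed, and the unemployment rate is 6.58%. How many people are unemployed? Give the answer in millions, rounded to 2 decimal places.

Let U be the number unemployed. The labor force is E + U, and U/(E+U) = 0.0658.
So U = 0.0658 × 171.39 / (1 − 0.0658) = 11.2775 / 0.9342 ≈ 12.07 million.

About 12.07 million are unemployed.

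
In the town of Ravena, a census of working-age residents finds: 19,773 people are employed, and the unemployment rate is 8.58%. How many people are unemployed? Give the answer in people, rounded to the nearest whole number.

About 1,856 are unemployed.

Let U be the number unemployed. The labor force is E + U, and U/(E+U) = 0.0858.
So U = 0.0858 × 19,773 / (1 − 0.0858) = 1696.52 / 0.9142 ≈ 1,856.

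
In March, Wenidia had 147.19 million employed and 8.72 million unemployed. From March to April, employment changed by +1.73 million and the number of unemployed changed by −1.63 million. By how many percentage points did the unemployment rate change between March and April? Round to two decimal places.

March: labor force = 147.19 + 8.72 = 155.91; u = 8.72/155.91 = 5.59%.
April: labor force = 148.92 + 7.09 = 156.01; u = 7.09/156.01 = 4.54%.
Change = 4.54% − 5.59% = −1.05 pp.

The unemployment rate changed by −1.05 percentage points.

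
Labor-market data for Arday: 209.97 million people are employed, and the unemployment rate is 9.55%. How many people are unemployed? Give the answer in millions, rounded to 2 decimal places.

About 22.17 million are unemployed.

Let U be the number unemployed. The labor force is E + U, and U/(E+U) = 0.0955.
So U = 0.0955 × 209.97 / (1 − 0.0955) = 20.0521 / 0.9045 ≈ 22.17 million.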